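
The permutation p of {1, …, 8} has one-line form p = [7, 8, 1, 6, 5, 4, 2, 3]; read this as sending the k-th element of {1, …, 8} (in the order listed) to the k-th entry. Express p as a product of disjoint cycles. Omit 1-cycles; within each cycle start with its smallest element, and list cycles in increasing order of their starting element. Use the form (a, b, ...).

(1, 7, 2, 8, 3)(4, 6)

Iterating p from 1 gives 1 → 7 → 2 → 8 → 3 → 1; that is the 5-cycle (1, 7, 2, 8, 3).
Continuing from each remaining unvisited element yields (1, 7, 2, 8, 3)(4, 6).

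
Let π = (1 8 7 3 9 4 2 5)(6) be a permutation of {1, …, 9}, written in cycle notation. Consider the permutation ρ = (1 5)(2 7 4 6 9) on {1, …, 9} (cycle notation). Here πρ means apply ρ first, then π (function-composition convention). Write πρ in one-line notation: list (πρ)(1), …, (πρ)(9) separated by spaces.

(πρ)(x) = π(ρ(x)). Computing each image: π(ρ(1)) = π(5) = 1, π(ρ(2)) = π(7) = 3, π(ρ(3)) = π(3) = 9, π(ρ(4)) = π(6) = 6, π(ρ(5)) = π(1) = 8, π(ρ(6)) = π(9) = 4, π(ρ(7)) = π(4) = 2, π(ρ(8)) = π(8) = 7, π(ρ(9)) = π(2) = 5.
Hence πρ = [1 3 9 6 8 4 2 7 5].

1 3 9 6 8 4 2 7 5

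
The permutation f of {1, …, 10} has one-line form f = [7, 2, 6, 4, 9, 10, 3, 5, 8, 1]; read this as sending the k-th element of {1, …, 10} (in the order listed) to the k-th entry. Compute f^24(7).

1

Tracing 7 → 3 → … returns to 7 after 5 steps, so 7 lies in a 5-cycle (1, 7, 3, 6, 10).
On a 5-cycle, f^5 is the identity, so f^24 = f^4 there (24 ≡ 4 mod 5).
Stepping 4 places around the cycle: 7 → 3 → 6 → 10 → 1.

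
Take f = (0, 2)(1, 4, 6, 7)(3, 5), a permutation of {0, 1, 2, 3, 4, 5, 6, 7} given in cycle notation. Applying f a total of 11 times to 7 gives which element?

7 lies in the 4-cycle (1, 4, 6, 7).
Powers repeat with period 4 on this cycle, and 11 mod 4 = 3, so f^11(7) = f^3(7).
Advancing 3 steps from 7: 7 → 1 → 4 → 6.

6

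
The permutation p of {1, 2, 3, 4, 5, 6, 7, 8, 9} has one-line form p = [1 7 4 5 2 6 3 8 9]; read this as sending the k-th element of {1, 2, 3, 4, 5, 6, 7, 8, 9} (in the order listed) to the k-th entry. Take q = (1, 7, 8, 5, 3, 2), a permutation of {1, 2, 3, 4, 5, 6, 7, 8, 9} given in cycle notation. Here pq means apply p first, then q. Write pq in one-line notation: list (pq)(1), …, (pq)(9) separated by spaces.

Chase each element through p then q: 1 → 1 → 7; 2 → 7 → 8; 3 → 4 → 4; 4 → 5 → 3; 5 → 2 → 1; 6 → 6 → 6; 7 → 3 → 2; 8 → 8 → 5; 9 → 9 → 9.
So pq in one-line form is 7 8 4 3 1 6 2 5 9.

7 8 4 3 1 6 2 5 9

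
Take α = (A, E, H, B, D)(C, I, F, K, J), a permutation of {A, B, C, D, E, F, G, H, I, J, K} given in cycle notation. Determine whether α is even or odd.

even

The cycle lengths are 5, 5, 1.
A cycle of length ℓ contributes ℓ−1 transpositions, so α is a product of 4 + 4 = 8 transpositions — even.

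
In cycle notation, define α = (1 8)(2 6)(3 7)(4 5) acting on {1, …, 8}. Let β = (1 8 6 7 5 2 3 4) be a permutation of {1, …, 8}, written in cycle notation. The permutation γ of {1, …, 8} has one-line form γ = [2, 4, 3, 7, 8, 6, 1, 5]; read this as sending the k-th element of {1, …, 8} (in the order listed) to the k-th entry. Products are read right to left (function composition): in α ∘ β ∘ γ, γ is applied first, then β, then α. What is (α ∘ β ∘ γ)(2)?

8

Apply the permutations in order: γ(2) = 4, then β(4) = 1, then α(1) = 8. So (α ∘ β ∘ γ)(2) = 8.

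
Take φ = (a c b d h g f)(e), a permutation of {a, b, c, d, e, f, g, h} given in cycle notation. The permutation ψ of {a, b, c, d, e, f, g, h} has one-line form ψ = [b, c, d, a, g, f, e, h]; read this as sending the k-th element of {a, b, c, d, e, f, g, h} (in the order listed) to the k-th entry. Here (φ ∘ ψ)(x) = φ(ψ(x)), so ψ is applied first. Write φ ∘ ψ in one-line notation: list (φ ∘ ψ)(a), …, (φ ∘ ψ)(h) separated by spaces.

Chase each element through ψ then φ: a → b → d; b → c → b; c → d → h; d → a → c; e → g → f; f → f → a; g → e → e; h → h → g.
Collecting the images, φ ∘ ψ = [d b h c f a e g].

d b h c f a e g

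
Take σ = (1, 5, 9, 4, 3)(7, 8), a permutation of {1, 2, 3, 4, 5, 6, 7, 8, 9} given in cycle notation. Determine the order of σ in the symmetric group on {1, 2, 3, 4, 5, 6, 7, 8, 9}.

The cycle type of σ is (5, 2, 1, 1).
Since disjoint cycles commute, ord(σ) = lcm(5, 2) = 10.

10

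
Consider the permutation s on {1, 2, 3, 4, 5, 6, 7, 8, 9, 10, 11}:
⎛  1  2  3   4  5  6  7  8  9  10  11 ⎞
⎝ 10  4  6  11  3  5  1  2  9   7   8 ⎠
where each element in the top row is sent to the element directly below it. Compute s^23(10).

Tracing 10 → 7 → … returns to 10 after 3 steps, so 10 lies in a 3-cycle (1, 10, 7).
On a 3-cycle, s^3 is the identity, so s^23 = s^2 there (23 ≡ 2 mod 3).
Advancing 2 steps from 10: 10 → 7 → 1.

1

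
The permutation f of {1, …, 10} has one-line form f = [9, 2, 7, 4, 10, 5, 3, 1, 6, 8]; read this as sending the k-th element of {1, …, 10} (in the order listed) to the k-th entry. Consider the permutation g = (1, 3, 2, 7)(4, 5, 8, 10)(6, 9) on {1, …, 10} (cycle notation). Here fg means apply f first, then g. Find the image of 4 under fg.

f(4) = 4, then g(4) = 5; composing gives (fg)(4) = 5.

5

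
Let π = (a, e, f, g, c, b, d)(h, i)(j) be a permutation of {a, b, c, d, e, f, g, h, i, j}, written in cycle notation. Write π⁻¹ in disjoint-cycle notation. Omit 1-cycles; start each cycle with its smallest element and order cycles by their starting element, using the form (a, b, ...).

(a, d, b, c, g, f, e)(h, i)

Inverting a permutation written in cycle notation just reverses the order within every cycle.
Reversing each cycle of π and rotating so the smallest element leads gives (a, d, b, c, g, f, e)(h, i).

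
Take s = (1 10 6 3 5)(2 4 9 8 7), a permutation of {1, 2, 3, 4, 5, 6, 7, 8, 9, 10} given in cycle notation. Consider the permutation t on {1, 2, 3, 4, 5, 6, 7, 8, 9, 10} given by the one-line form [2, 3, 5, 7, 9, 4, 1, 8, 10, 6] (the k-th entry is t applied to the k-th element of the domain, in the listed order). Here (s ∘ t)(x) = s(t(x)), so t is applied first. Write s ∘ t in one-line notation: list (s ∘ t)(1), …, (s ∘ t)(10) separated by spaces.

4 5 1 2 8 9 10 7 6 3

(s ∘ t)(x) = s(t(x)). Computing each image: s(t(1)) = s(2) = 4, s(t(2)) = s(3) = 5, s(t(3)) = s(5) = 1, s(t(4)) = s(7) = 2, s(t(5)) = s(9) = 8, s(t(6)) = s(4) = 9, s(t(7)) = s(1) = 10, s(t(8)) = s(8) = 7, s(t(9)) = s(10) = 6, s(t(10)) = s(6) = 3.
Hence s ∘ t = [4 5 1 2 8 9 10 7 6 3].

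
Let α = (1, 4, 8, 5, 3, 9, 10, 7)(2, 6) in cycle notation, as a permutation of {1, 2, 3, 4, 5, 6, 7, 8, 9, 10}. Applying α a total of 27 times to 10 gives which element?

10 lies in the 8-cycle (1, 4, 8, 5, 3, 9, 10, 7).
On an 8-cycle, α^8 is the identity, so α^27 = α^3 there (27 ≡ 3 mod 8).
Stepping 3 places around the cycle: 10 → 7 → 1 → 4.

4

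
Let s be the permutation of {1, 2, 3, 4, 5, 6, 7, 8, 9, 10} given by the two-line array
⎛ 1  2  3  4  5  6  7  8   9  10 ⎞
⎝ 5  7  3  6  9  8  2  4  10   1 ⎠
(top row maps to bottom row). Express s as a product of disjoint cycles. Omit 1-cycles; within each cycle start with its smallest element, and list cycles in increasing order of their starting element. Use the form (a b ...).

Start at 1 and follow images: 1 → 5 → 9 → 10 → 1, giving the cycle (1 5 9 10).
Continuing from each remaining unvisited element yields (1 5 9 10)(2 7)(4 6 8).

(1 5 9 10)(2 7)(4 6 8)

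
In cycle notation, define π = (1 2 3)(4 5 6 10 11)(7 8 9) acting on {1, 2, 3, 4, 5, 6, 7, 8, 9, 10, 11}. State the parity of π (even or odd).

The cycle lengths are 5, 3, 3.
A cycle of length ℓ contributes ℓ−1 transpositions, so π is a product of 4 + 2 + 2 = 8 transpositions — even.

even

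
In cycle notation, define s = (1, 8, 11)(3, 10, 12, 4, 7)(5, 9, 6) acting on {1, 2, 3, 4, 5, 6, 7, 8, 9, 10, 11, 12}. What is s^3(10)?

10 lies in the 5-cycle (3, 10, 12, 4, 7).
Advancing 3 steps from 10: 10 → 12 → 4 → 7.

7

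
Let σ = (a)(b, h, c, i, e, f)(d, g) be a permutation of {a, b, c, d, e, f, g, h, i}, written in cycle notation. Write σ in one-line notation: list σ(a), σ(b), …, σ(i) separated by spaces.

Image by image: a→a, b→h, c→i, d→g, e→f, f→b, g→d, h→c, i→e.
Listing these in domain order gives a h i g f b d c e.

a h i g f b d c e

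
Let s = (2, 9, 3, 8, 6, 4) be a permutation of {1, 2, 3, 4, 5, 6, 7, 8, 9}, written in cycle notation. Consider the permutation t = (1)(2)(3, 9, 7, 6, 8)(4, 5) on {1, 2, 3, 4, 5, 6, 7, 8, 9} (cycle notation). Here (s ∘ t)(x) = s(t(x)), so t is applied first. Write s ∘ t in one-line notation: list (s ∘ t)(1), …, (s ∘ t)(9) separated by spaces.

For each element, apply t then s: 1 → 1 → 1; 2 → 2 → 9; 3 → 9 → 3; 4 → 5 → 5; 5 → 4 → 2; 6 → 8 → 6; 7 → 6 → 4; 8 → 3 → 8; 9 → 7 → 7.
So s ∘ t in one-line form is 1 9 3 5 2 6 4 8 7.

1 9 3 5 2 6 4 8 7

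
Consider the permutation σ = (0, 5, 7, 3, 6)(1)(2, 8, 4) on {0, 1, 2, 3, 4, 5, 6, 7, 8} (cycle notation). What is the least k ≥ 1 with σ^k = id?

The cycle type of σ is (5, 3, 1).
Since disjoint cycles commute, ord(σ) = lcm(5, 3) = 15.

15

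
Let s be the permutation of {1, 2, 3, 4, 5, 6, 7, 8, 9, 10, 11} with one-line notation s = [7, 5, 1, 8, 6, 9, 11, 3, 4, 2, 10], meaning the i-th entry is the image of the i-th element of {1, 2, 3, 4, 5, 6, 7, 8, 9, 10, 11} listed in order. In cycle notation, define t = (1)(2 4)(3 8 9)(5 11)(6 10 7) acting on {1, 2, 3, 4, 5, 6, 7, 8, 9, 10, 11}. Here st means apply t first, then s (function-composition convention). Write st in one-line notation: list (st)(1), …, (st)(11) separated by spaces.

For each element, apply t then s: 1 → 1 → 7; 2 → 4 → 8; 3 → 8 → 3; 4 → 2 → 5; 5 → 11 → 10; 6 → 10 → 2; 7 → 6 → 9; 8 → 9 → 4; 9 → 3 → 1; 10 → 7 → 11; 11 → 5 → 6.
Collecting the images, st = [7 8 3 5 10 2 9 4 1 11 6].

7 8 3 5 10 2 9 4 1 11 6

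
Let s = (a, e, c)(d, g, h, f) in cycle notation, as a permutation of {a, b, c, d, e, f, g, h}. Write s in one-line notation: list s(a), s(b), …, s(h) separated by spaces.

Reading each image from the cycles: a↦e, b↦b, c↦a, d↦g, e↦c, f↦d, g↦h, h↦f.
So the one-line form is e b a g c d h f.

e b a g c d h f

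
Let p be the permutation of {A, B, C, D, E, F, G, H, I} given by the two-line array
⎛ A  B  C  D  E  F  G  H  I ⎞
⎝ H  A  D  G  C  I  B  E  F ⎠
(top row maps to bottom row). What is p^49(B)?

Tracing B → A → … returns to B after 7 steps, so B lies in a 7-cycle (A H E C D G B).
On a 7-cycle, p^7 is the identity, so p^49 = p^0 there (49 ≡ 0 mod 7).
So p^49(B) = B.

B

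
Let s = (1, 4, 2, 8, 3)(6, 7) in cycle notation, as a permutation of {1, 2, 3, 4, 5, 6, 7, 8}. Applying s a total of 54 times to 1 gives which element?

3

1 lies in the 5-cycle (1, 4, 2, 8, 3).
Since the cycle has length 5, s^54 acts on it the same as s^4 (54 mod 5 = 4).
Stepping 4 places around the cycle: 1 → 4 → 2 → 8 → 3.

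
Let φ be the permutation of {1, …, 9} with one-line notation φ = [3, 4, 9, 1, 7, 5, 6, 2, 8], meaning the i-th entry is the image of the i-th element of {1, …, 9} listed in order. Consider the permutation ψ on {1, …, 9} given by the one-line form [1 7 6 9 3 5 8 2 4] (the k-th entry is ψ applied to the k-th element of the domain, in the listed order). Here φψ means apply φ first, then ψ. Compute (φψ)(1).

6

φ(1) = 3, then ψ(3) = 6; composing gives (φψ)(1) = 6.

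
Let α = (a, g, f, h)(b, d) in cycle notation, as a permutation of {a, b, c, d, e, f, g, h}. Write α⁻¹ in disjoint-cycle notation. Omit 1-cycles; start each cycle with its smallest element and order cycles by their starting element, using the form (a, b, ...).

Inverting a permutation written in cycle notation just reverses the order within every cycle.
After reversing and putting each cycle's least element first, α⁻¹ = (a, h, f, g)(b, d).

(a, h, f, g)(b, d)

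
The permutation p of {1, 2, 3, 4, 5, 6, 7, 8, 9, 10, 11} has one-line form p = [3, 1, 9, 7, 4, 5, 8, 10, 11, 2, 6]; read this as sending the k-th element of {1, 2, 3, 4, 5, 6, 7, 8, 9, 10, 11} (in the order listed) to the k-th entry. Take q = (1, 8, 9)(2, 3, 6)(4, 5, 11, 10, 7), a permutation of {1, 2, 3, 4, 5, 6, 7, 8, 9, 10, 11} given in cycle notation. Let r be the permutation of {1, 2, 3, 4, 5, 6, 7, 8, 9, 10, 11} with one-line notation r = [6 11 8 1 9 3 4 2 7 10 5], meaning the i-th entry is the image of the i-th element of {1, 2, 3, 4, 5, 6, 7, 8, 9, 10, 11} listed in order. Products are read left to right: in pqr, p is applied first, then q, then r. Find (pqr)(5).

(pqr)(5) = r(q(p(5))). p(5) = 4, then q(4) = 5, then r(5) = 9, so the result is 9.

9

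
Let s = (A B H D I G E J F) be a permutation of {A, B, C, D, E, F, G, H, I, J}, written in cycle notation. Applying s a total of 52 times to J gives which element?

J lies in the 9-cycle (A B H D I G E J F).
Powers repeat with period 9 on this cycle, and 52 mod 9 = 7, so s^52(J) = s^7(J).
Advancing 7 steps from J: J → F → A → B → H → D → I → G.

G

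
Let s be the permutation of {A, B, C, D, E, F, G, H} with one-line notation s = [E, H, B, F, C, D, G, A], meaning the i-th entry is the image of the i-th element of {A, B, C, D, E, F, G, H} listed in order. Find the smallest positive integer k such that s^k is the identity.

Decomposing into disjoint cycles gives cycle lengths 5, 2, 1.
The order is lcm(5, 2) = 10.

10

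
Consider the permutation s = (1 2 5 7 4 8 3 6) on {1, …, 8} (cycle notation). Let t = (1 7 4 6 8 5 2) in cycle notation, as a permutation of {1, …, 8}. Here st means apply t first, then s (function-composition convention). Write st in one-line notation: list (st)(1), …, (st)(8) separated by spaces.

(st)(x) = s(t(x)). Computing each image: s(t(1)) = s(7) = 4, s(t(2)) = s(1) = 2, s(t(3)) = s(3) = 6, s(t(4)) = s(6) = 1, s(t(5)) = s(2) = 5, s(t(6)) = s(8) = 3, s(t(7)) = s(4) = 8, s(t(8)) = s(5) = 7.
Hence st = [4 2 6 1 5 3 8 7].

4 2 6 1 5 3 8 7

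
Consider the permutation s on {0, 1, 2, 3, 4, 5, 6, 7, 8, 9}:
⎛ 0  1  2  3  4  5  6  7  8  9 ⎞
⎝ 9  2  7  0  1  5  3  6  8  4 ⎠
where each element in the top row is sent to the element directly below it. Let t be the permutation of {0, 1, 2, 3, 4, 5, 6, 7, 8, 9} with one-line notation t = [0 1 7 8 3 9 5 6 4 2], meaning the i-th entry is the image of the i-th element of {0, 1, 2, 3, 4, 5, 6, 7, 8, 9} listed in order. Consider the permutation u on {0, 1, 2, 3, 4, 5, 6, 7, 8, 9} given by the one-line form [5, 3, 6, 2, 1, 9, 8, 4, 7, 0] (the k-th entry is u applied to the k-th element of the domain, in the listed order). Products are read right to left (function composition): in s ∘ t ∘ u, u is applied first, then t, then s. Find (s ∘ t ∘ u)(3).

6

Chase 3: u(3) = 2; t(2) = 7; s(7) = 6. Hence (s ∘ t ∘ u)(3) = 6.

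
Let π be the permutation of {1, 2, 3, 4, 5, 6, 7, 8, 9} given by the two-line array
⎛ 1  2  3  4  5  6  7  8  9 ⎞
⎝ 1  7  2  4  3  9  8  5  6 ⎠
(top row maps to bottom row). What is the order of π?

10

The disjoint-cycle form of π has cycle lengths 5, 2, 1, 1.
Since disjoint cycles commute, ord(π) = lcm(5, 2) = 10.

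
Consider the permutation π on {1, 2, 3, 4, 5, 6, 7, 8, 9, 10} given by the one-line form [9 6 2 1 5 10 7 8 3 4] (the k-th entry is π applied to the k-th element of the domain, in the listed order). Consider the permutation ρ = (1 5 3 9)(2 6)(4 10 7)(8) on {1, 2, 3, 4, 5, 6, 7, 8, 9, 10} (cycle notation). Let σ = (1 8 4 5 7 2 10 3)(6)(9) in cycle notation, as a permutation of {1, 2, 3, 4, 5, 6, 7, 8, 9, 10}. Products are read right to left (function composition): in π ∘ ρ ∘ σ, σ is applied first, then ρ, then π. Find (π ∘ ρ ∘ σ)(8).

4

Apply the permutations in order: σ(8) = 4, then ρ(4) = 10, then π(10) = 4. So (π ∘ ρ ∘ σ)(8) = 4.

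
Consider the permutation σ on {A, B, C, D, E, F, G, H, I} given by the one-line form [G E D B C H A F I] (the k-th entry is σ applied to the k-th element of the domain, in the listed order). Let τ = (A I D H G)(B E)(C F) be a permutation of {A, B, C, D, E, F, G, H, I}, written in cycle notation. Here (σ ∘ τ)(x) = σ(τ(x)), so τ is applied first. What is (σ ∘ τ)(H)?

(σ ∘ τ)(H) = σ(τ(H)). τ(H) = G, then σ(G) = A. So (σ ∘ τ)(H) = A.

A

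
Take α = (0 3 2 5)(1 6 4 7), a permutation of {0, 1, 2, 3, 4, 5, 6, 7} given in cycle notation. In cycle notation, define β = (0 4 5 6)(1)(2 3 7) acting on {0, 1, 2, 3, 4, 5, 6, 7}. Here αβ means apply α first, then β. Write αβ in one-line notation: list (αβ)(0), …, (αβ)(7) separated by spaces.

7 0 6 3 2 4 5 1

(αβ)(x) = β(α(x)). Computing each image: β(α(0)) = β(3) = 7, β(α(1)) = β(6) = 0, β(α(2)) = β(5) = 6, β(α(3)) = β(2) = 3, β(α(4)) = β(7) = 2, β(α(5)) = β(0) = 4, β(α(6)) = β(4) = 5, β(α(7)) = β(1) = 1.
Hence αβ = [7 0 6 3 2 4 5 1].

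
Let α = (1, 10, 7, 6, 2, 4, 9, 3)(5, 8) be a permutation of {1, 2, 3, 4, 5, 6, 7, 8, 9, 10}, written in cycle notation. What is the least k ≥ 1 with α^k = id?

8

The cycle type of α is (8, 2).
The order of α is the least common multiple of its cycle lengths: lcm(8, 2) = 8.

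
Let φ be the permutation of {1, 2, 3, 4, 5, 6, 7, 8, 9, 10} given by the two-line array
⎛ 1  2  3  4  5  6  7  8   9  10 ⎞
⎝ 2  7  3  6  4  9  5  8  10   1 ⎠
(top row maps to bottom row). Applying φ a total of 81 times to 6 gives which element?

9

Tracing 6 → 9 → … returns to 6 after 8 steps, so 6 lies in an 8-cycle (1 2 7 5 4 6 9 10).
Powers repeat with period 8 on this cycle, and 81 mod 8 = 1, so φ^81(6) = φ^1(6).
Advancing 1 step from 6: 6 → 9.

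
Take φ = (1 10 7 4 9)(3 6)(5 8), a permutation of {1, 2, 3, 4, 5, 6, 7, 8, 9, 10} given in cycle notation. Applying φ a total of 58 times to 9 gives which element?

9 lies in the 5-cycle (1 10 7 4 9).
Powers repeat with period 5 on this cycle, and 58 mod 5 = 3, so φ^58(9) = φ^3(9).
Stepping 3 places around the cycle: 9 → 1 → 10 → 7.

7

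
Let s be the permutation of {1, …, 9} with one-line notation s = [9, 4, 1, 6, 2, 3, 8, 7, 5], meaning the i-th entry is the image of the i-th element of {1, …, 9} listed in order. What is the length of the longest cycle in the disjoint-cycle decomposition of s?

Decomposing into disjoint cycles gives (1 9 5 2 4 6 3)(7 8); the longest has length 7.

7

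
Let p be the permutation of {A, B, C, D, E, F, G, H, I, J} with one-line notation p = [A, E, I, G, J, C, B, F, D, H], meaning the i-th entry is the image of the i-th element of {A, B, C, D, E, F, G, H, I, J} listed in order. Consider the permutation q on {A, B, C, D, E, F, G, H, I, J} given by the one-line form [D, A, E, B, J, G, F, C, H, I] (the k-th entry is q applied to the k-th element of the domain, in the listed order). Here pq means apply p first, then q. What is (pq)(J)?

C

(pq)(J) = q(p(J)). p(J) = H, then q(H) = C. So (pq)(J) = C.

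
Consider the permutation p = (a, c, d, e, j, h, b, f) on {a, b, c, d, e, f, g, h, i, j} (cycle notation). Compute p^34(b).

b lies in the 8-cycle (a, c, d, e, j, h, b, f).
Powers repeat with period 8 on this cycle, and 34 mod 8 = 2, so p^34(b) = p^2(b).
Stepping 2 places around the cycle: b → f → a.

a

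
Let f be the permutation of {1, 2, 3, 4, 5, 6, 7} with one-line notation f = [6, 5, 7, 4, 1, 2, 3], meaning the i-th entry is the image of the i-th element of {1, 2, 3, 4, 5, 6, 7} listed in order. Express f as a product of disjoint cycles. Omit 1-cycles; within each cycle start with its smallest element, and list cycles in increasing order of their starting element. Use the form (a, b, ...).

From 1: 1 → 6 → 2 → 5 → 1, closing the cycle (1, 6, 2, 5).
Continuing from each remaining unvisited element yields (1, 6, 2, 5)(3, 7).

(1, 6, 2, 5)(3, 7)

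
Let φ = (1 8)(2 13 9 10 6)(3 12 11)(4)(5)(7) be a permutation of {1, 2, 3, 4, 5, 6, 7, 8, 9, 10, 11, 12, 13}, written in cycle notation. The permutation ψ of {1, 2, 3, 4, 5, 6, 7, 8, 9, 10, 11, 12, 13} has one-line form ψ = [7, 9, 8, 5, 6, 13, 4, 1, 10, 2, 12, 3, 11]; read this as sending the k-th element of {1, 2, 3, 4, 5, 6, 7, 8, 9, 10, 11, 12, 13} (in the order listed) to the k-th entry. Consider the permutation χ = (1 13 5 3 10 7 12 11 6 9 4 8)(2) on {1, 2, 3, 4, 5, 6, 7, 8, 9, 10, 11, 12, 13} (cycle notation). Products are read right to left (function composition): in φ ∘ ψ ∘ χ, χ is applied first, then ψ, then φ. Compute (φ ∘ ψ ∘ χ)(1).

3

Chase 1: χ(1) = 13; ψ(13) = 11; φ(11) = 3. Hence (φ ∘ ψ ∘ χ)(1) = 3.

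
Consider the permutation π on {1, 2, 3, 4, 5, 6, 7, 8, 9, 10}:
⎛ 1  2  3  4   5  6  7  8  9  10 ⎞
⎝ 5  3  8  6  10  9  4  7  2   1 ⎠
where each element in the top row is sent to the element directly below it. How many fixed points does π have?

0

No element satisfies π(x) = x, so there are 0 fixed points.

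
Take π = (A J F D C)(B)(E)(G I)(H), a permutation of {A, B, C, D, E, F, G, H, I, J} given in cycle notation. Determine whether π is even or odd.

odd

The cycle lengths are 5, 2, 1, 1, 1.
A cycle of length ℓ contributes ℓ−1 transpositions, so π is a product of 4 + 1 = 5 transpositions — odd.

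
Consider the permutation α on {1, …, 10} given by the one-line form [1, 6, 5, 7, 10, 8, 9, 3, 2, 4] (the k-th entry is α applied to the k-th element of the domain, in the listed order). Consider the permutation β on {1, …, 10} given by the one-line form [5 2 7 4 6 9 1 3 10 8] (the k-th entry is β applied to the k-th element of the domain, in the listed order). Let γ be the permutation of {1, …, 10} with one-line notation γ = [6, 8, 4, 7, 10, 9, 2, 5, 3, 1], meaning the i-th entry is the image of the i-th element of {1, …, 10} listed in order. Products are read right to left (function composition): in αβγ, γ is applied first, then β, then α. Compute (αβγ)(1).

(αβγ)(1) = α(β(γ(1))). γ(1) = 6, then β(6) = 9, then α(9) = 2, so the result is 2.

2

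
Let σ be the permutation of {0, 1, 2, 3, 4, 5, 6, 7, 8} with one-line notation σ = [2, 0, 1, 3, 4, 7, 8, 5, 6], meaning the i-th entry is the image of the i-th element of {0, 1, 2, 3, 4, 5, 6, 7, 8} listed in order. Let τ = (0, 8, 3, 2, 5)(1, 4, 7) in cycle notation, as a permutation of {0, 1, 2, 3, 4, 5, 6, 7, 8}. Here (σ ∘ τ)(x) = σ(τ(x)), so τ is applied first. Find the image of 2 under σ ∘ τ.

7

τ(2) = 5, then σ(5) = 7; composing gives (σ ∘ τ)(2) = 7.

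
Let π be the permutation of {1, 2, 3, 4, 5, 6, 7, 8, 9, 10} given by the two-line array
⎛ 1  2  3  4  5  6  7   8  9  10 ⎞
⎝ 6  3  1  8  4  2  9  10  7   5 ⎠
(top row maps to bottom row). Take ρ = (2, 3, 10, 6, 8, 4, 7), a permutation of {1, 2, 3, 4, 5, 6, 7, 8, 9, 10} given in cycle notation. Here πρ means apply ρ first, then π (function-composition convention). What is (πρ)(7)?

3

ρ(7) = 2, then π(2) = 3; composing gives (πρ)(7) = 3.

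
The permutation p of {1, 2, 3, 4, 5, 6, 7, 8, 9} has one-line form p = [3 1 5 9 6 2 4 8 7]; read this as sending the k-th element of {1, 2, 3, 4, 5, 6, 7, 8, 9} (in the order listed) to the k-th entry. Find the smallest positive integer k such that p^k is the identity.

15

Writing p as disjoint cycles, the cycle lengths are 5, 3, 1.
The order is lcm(5, 3) = 15.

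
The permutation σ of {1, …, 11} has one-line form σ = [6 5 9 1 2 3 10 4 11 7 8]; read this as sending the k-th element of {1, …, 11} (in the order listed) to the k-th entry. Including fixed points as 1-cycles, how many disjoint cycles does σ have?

3

The cycle decomposition is (1, 6, 3, 9, 11, 8, 4)(2, 5)(7, 10), which has 3 cycles (counting 1-cycles).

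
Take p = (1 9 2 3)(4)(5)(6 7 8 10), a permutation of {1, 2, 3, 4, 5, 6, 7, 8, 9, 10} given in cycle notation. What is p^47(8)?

7

8 lies in the 4-cycle (6 7 8 10).
Since the cycle has length 4, p^47 acts on it the same as p^3 (47 mod 4 = 3).
Advancing 3 steps from 8: 8 → 10 → 6 → 7.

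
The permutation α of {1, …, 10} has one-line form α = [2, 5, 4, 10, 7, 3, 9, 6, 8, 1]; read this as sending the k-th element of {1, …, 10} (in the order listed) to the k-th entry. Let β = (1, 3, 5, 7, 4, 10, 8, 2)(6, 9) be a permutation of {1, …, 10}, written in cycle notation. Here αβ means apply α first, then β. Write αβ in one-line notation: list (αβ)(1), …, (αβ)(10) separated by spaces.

1 7 10 8 4 5 6 9 2 3

For each element, apply α then β: 1 → 2 → 1; 2 → 5 → 7; 3 → 4 → 10; 4 → 10 → 8; 5 → 7 → 4; 6 → 3 → 5; 7 → 9 → 6; 8 → 6 → 9; 9 → 8 → 2; 10 → 1 → 3.
So αβ in one-line form is 1 7 10 8 4 5 6 9 2 3.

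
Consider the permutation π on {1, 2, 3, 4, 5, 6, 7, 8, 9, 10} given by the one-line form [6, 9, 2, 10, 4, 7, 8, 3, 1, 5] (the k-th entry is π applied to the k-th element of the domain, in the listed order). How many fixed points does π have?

No element satisfies π(x) = x, so there are 0 fixed points.

0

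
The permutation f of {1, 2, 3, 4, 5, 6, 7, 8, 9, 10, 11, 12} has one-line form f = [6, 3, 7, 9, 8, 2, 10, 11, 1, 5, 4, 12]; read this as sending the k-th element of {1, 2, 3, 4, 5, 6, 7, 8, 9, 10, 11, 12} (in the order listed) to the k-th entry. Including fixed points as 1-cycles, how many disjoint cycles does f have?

The cycle decomposition is (1, 6, 2, 3, 7, 10, 5, 8, 11, 4, 9)(12), which has 2 cycles (counting 1-cycles).

2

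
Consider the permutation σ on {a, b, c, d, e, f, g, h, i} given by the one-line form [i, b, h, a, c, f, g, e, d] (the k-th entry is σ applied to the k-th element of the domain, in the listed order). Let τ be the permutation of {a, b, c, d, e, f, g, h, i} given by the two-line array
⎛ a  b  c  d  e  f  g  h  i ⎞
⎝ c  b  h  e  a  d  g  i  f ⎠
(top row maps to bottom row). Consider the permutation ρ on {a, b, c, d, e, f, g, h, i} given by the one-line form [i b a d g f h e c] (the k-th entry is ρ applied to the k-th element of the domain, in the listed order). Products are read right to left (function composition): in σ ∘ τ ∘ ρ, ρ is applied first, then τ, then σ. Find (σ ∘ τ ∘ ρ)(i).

e

(σ ∘ τ ∘ ρ)(i) = σ(τ(ρ(i))). ρ(i) = c, then τ(c) = h, then σ(h) = e, so the result is e.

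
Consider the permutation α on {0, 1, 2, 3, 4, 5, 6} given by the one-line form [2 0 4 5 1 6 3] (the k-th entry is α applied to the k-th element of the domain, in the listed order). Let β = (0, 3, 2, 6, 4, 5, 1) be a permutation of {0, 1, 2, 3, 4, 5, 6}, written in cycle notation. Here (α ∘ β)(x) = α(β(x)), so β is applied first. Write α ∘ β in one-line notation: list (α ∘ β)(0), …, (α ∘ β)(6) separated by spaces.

5 2 3 4 6 0 1

(α ∘ β)(x) = α(β(x)). Computing each image: α(β(0)) = α(3) = 5, α(β(1)) = α(0) = 2, α(β(2)) = α(6) = 3, α(β(3)) = α(2) = 4, α(β(4)) = α(5) = 6, α(β(5)) = α(1) = 0, α(β(6)) = α(4) = 1.
Hence α ∘ β = [5 2 3 4 6 0 1].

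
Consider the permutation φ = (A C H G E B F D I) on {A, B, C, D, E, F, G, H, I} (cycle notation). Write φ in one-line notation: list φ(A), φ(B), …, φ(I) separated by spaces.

C F H I B D E G A

Each element maps to the next entry in its cycle (wrapping to the front): A↦C, B↦F, C↦H, D↦I, E↦B, F↦D, G↦E, H↦G, I↦A.
Listing these in domain order gives C F H I B D E G A.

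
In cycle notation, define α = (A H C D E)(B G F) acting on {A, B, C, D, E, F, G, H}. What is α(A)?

H

In the cycle (A H C D E), A is followed by H, so α(A) = H.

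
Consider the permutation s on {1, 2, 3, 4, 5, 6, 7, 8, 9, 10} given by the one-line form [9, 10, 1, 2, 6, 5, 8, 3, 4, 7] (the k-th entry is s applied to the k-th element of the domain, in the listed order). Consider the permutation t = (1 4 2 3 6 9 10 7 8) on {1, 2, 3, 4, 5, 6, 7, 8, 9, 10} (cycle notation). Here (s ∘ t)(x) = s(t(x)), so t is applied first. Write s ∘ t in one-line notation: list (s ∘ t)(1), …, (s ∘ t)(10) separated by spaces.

2 1 5 10 6 4 3 9 7 8

(s ∘ t)(x) = s(t(x)). Computing each image: s(t(1)) = s(4) = 2, s(t(2)) = s(3) = 1, s(t(3)) = s(6) = 5, s(t(4)) = s(2) = 10, s(t(5)) = s(5) = 6, s(t(6)) = s(9) = 4, s(t(7)) = s(8) = 3, s(t(8)) = s(1) = 9, s(t(9)) = s(10) = 7, s(t(10)) = s(7) = 8.
Hence s ∘ t = [2 1 5 10 6 4 3 9 7 8].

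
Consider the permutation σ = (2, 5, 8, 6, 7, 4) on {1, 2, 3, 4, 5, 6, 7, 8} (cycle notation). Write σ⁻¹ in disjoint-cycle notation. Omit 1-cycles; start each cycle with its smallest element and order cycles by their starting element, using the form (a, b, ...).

The inverse reverses each cycle.
Reversing each cycle of σ and rotating so the smallest element leads gives (2, 4, 7, 6, 8, 5).

(2, 4, 7, 6, 8, 5)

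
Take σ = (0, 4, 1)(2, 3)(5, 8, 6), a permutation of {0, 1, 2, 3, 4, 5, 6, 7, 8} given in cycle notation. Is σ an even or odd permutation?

The cycle lengths are 3, 3, 2, 1.
A cycle is odd iff its length is even; σ has 1 even-length cycle, so sgn(σ) = (−1)^1 and σ is odd.

odd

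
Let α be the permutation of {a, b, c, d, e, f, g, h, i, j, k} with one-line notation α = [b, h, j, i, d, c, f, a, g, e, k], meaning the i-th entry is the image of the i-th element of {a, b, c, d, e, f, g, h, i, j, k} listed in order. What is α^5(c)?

Tracing c → j → … returns to c after 7 steps, so c lies in a 7-cycle (c, j, e, d, i, g, f).
Stepping 5 places around the cycle: c → j → e → d → i → g.

g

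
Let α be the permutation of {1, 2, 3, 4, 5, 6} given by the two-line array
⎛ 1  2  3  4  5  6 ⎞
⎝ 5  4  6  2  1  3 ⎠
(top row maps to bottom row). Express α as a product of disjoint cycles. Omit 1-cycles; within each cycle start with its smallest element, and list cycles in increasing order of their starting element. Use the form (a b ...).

(1 5)(2 4)(3 6)

Iterating α from 1 gives 1 → 5 → 1; that is the 2-cycle (1 5).
Continuing from each remaining unvisited element yields (1 5)(2 4)(3 6).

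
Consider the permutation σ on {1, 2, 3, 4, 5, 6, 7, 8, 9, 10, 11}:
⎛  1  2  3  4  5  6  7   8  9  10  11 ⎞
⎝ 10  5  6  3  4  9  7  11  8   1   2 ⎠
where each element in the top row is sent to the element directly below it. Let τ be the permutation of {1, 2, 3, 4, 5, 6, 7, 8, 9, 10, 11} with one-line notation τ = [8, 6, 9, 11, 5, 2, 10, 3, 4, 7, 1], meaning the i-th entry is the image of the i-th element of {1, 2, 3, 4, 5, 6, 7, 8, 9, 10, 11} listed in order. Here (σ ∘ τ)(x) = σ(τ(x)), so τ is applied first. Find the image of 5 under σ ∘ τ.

4

(σ ∘ τ)(5) = σ(τ(5)). τ(5) = 5, then σ(5) = 4. So (σ ∘ τ)(5) = 4.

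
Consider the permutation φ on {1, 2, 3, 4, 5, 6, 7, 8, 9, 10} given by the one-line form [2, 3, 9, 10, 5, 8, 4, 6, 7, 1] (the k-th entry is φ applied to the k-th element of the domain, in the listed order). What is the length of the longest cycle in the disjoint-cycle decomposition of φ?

7

Decomposing into disjoint cycles gives (1 2 3 9 7 4 10)(6 8); the longest has length 7.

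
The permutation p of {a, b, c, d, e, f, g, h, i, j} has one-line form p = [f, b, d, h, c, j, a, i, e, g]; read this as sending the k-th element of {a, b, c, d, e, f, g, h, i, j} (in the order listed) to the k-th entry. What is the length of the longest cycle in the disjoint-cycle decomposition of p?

5

Decomposing into disjoint cycles gives (a, f, j, g)(c, d, h, i, e); the longest has length 5.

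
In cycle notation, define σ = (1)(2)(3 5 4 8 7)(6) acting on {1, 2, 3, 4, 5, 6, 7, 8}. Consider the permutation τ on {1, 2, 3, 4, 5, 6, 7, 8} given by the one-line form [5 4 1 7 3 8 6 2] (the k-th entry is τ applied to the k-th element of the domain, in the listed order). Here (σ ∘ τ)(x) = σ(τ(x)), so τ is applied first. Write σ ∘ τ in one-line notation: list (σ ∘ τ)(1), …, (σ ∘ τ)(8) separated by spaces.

(σ ∘ τ)(x) = σ(τ(x)). Computing each image: σ(τ(1)) = σ(5) = 4, σ(τ(2)) = σ(4) = 8, σ(τ(3)) = σ(1) = 1, σ(τ(4)) = σ(7) = 3, σ(τ(5)) = σ(3) = 5, σ(τ(6)) = σ(8) = 7, σ(τ(7)) = σ(6) = 6, σ(τ(8)) = σ(2) = 2.
Hence σ ∘ τ = [4 8 1 3 5 7 6 2].

4 8 1 3 5 7 6 2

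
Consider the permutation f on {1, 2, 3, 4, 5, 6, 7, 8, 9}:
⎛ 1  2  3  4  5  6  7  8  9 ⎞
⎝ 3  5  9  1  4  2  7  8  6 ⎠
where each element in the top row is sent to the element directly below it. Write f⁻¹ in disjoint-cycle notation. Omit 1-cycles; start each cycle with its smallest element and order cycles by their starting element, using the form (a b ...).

(1 4 5 2 6 9 3)

First write f in disjoint cycles: (1 3 9 6 2 5 4).
Reversing each cycle (and rotating so the smallest element leads) gives f⁻¹ = (1 4 5 2 6 9 3).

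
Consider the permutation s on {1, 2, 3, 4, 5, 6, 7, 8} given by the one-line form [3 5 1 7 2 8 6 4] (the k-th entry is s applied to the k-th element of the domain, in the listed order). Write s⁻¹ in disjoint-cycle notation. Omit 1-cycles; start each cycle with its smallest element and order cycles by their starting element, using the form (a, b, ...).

(1, 3)(2, 5)(4, 8, 6, 7)

The cycle decomposition of s is (1, 3)(2, 5)(4, 7, 6, 8).
The inverse reverses every cycle; in canonical form, s⁻¹ = (1, 3)(2, 5)(4, 8, 6, 7).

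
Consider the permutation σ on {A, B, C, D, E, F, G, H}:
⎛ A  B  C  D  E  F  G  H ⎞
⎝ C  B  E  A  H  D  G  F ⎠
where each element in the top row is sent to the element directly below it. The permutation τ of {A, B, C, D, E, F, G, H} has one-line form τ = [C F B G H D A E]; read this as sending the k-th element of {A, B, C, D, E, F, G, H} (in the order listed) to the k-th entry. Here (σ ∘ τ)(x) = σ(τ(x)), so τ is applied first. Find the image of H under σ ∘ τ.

(σ ∘ τ)(H) = σ(τ(H)). τ(H) = E, then σ(E) = H. So (σ ∘ τ)(H) = H.

H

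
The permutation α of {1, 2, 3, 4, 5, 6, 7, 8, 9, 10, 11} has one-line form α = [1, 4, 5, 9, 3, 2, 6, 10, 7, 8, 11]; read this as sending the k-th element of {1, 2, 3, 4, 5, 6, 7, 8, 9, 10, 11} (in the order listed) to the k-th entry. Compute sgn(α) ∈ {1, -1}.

1

In disjoint-cycle form the cycle lengths are 5, 2, 2, 1, 1.
A cycle is odd iff its length is even; α has 2 even-length cycles, so sgn(α) = (−1)^2 and α is even.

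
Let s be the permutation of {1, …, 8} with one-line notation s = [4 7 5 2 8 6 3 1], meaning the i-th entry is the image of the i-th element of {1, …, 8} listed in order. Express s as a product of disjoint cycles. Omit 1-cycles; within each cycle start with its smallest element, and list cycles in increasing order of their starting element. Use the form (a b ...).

Start at 1 and follow images: 1 → 4 → 2 → 7 → 3 → 5 → 8 → 1, giving the cycle (1 4 2 7 3 5 8).
Repeating from the next unused element and collecting all non-trivial cycles gives (1 4 2 7 3 5 8).

(1 4 2 7 3 5 8)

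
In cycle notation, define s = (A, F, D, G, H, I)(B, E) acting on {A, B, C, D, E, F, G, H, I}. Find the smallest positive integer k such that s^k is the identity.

The disjoint cycles have lengths 6, 2, 1.
The order is lcm(6, 2) = 6.

6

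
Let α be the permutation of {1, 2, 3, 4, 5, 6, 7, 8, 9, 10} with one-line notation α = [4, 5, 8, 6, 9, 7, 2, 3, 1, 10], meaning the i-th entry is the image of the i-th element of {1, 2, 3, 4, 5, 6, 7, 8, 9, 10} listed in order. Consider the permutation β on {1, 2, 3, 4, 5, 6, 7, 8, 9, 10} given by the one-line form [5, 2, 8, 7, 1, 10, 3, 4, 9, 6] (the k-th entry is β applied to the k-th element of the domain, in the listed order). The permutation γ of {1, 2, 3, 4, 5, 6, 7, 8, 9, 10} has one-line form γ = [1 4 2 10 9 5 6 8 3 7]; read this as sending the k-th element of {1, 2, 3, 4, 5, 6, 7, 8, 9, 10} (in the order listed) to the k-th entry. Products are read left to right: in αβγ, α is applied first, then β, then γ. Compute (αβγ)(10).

Chase 10: α(10) = 10; β(10) = 6; γ(6) = 5. Hence (αβγ)(10) = 5.

5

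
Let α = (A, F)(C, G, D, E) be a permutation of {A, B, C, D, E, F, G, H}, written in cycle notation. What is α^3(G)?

C

G lies in the 4-cycle (C, G, D, E).
Stepping 3 places around the cycle: G → D → E → C.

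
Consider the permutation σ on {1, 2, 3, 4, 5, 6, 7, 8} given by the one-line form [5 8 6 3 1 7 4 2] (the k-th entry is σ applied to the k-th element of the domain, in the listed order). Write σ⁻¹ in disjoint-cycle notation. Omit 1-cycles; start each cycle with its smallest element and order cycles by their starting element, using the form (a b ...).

First write σ in disjoint cycles: (1 5)(2 8)(3 6 7 4).
The inverse reverses every cycle; in canonical form, σ⁻¹ = (1 5)(2 8)(3 4 7 6).

(1 5)(2 8)(3 4 7 6)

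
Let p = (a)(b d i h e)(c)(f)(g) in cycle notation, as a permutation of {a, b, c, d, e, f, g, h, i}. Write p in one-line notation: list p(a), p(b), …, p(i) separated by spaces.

a d c i b f g e h

Each element maps to the next entry in its cycle (wrapping to the front): a→a, b→d, c→c, d→i, e→b, f→f, g→g, h→e, i→h.
Listing these in domain order gives a d c i b f g e h.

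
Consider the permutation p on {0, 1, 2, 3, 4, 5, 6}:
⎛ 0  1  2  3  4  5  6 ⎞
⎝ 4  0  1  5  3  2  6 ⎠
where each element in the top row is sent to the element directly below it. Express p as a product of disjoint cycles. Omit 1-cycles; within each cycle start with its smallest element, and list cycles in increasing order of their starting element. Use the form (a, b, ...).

(0, 4, 3, 5, 2, 1)

Iterating p from 0 gives 0 → 4 → 3 → 5 → 2 → 1 → 0; that is the 6-cycle (0, 4, 3, 5, 2, 1).
Repeating from the next unused element and collecting all non-trivial cycles gives (0, 4, 3, 5, 2, 1).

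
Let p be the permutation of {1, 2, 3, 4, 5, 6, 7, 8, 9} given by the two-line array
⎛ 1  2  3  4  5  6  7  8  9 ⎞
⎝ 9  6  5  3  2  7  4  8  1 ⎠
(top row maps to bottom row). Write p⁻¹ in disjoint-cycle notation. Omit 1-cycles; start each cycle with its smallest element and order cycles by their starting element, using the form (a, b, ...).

The cycle decomposition of p is (1, 9)(2, 6, 7, 4, 3, 5).
Reversing each cycle (and rotating so the smallest element leads) gives p⁻¹ = (1, 9)(2, 5, 3, 4, 7, 6).

(1, 9)(2, 5, 3, 4, 7, 6)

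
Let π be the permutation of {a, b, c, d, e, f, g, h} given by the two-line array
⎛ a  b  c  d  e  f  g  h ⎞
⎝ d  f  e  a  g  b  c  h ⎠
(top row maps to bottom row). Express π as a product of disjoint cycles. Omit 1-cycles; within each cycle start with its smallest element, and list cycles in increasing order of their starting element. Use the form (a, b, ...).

(a, d)(b, f)(c, e, g)

From a: a → d → a, closing the cycle (a, d).
Repeating from the next unused element and collecting all non-trivial cycles gives (a, d)(b, f)(c, e, g).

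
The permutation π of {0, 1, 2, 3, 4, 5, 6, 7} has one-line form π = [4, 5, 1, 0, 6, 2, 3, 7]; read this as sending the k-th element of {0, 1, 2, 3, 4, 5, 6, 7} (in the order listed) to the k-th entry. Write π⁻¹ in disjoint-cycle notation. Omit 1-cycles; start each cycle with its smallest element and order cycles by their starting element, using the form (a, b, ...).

First write π in disjoint cycles: (0, 4, 6, 3)(1, 5, 2).
Reversing each cycle (and rotating so the smallest element leads) gives π⁻¹ = (0, 3, 6, 4)(1, 2, 5).

(0, 3, 6, 4)(1, 2, 5)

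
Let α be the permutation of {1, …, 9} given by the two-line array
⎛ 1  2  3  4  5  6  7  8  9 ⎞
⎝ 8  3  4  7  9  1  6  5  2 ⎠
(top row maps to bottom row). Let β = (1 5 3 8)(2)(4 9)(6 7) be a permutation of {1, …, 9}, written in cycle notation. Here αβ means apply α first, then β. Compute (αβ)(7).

First apply α: α(7) = 6, then β(6) = 7. Thus (αβ)(7) = 7.

7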